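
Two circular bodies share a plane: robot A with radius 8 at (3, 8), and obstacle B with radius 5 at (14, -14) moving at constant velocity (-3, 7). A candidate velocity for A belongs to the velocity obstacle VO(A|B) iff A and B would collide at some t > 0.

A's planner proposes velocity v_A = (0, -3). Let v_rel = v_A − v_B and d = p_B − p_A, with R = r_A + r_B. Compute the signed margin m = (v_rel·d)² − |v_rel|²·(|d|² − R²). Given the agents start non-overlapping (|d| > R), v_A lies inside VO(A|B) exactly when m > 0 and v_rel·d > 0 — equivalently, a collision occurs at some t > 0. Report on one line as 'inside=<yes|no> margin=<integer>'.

d = (11, -22),  |d|² = 605;  R = 8+5 = 13,  c = 605−13² = 436
v_rel = (3, -10),  |v_rel|² = 109;  v_rel·d = (3)·(11) + (-10)·(-22) = 253
109·t² − 506·t + 436 = 0  ⇒  m = 253² − 109·436 = 16485
m = 16485 > 0,  v_rel·d = 253 > 0  ⇒  inside

inside=yes margin=16485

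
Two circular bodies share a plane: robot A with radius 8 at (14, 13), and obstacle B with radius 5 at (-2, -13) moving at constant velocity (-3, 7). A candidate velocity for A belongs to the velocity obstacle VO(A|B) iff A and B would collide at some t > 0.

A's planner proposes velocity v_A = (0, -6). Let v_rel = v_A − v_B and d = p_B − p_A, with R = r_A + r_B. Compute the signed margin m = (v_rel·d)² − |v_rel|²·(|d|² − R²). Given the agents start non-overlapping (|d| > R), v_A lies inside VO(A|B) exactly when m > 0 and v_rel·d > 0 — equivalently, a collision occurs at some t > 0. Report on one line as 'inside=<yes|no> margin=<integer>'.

d = (-16, -26),  |d|² = 932;  R = 8+5 = 13,  c = 932−13² = 763
v_rel = (3, -13),  |v_rel|² = 178;  v_rel·d = (3)·(-16) + (-13)·(-26) = 290
178·t² − 580·t + 763 = 0  ⇒  m = 290² − 178·763 = -51714
m = -51714 < 0,  v_rel·d = 290 > 0  ⇒  outside

inside=no margin=-51714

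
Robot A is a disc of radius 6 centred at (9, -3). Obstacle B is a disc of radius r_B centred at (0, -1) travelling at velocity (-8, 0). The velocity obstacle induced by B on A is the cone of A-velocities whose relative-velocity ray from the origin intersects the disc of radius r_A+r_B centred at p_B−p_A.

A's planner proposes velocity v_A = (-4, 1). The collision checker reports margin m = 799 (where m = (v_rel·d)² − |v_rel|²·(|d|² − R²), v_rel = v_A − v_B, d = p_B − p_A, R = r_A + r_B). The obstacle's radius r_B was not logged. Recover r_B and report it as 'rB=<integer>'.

m = 799
d = (-9, 2);  v_rel = (4, 1),  |v_rel|² = 17
v_rel×d = (4)·(2) − (1)·(-9) = 17
since m = R²·17 − 17²:  R² = (289 + 799) / 17 = 64
R = √64 = 8  ⇒  r_B = 8 − 6 = 2

rB=2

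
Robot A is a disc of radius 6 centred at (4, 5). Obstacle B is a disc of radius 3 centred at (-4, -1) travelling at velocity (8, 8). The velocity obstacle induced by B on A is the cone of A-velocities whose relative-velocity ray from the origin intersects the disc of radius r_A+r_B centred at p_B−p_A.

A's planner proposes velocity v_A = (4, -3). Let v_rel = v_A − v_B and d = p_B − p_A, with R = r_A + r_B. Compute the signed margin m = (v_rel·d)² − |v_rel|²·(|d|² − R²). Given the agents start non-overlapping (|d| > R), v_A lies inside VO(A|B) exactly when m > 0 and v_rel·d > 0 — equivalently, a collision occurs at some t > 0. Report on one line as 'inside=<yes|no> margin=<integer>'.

d = (-8, -6),  |d|² = 100;  R = 6+3 = 9,  c = 100−9² = 19
v_rel = (-4, -11),  |v_rel|² = 137;  v_rel·d = (-4)·(-8) + (-11)·(-6) = 98
137·t² − 196·t + 19 = 0  ⇒  m = 98² − 137·19 = 7001
m = 7001 > 0,  v_rel·d = 98 > 0  ⇒  inside

inside=yes margin=7001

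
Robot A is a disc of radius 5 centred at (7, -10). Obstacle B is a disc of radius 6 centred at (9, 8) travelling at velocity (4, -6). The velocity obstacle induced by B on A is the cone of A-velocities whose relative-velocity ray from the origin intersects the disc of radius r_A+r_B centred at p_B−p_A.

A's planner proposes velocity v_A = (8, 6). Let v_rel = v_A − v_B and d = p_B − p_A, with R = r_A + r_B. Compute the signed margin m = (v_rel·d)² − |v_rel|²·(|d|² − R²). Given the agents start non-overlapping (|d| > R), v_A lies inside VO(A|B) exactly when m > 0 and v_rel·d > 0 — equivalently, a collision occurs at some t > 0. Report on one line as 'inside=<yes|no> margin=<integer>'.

d = (2, 18),  |d|² = 328;  R = 5+6 = 11,  c = 328−11² = 207
v_rel = (4, 12),  |v_rel|² = 160;  v_rel·d = (4)·(2) + (12)·(18) = 224
160·t² − 448·t + 207 = 0  ⇒  m = 224² − 160·207 = 17056
m = 17056 > 0,  v_rel·d = 224 > 0  ⇒  inside

inside=yes margin=17056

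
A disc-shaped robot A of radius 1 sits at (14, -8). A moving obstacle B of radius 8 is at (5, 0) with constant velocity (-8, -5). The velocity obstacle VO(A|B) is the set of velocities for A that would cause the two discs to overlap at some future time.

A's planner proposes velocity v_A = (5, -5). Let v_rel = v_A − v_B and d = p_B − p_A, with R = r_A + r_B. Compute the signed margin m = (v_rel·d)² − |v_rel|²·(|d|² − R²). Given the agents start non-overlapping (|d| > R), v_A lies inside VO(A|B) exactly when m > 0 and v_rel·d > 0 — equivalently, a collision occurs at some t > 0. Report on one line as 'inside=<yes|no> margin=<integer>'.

d = (-9, 8),  |d|² = 145;  R = 1+8 = 9,  c = 145−9² = 64
v_rel = (13, 0),  |v_rel|² = 169;  v_rel·d = (13)·(-9) + (0)·(8) = -117
169·t² + 234·t + 64 = 0  ⇒  m = (-117)² − 169·64 = 2873
m = 2873 > 0,  v_rel·d = -117 < 0  ⇒  outside

inside=no margin=2873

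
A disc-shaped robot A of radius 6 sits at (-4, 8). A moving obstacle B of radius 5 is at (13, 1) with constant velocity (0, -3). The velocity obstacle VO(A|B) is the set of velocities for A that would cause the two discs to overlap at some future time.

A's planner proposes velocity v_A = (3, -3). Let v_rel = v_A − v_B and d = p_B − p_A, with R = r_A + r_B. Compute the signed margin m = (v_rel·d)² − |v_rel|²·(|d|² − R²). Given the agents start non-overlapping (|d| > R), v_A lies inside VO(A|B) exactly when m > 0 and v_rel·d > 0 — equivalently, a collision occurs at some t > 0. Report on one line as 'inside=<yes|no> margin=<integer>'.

d = (17, -7),  |d|² = 338;  R = 6+5 = 11,  c = 338−11² = 217
v_rel = (3, 0),  |v_rel|² = 9;  v_rel·d = (3)·(17) + (0)·(-7) = 51
9·t² − 102·t + 217 = 0  ⇒  m = 51² − 9·217 = 648
m = 648 > 0,  v_rel·d = 51 > 0  ⇒  inside

inside=yes margin=648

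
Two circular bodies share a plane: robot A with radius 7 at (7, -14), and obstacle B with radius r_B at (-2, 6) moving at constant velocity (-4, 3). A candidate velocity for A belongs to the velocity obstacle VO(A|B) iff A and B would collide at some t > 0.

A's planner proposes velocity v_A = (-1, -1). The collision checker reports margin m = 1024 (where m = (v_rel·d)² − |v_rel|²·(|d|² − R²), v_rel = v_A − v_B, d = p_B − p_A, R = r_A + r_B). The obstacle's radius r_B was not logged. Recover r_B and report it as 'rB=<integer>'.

m = 1024
d = (-9, 20);  v_rel = (3, -4),  |v_rel|² = 25
v_rel×d = (3)·(20) − (-4)·(-9) = 24
since m = R²·25 − 24²:  R² = (576 + 1024) / 25 = 64
R = √64 = 8  ⇒  r_B = 8 − 7 = 1

rB=1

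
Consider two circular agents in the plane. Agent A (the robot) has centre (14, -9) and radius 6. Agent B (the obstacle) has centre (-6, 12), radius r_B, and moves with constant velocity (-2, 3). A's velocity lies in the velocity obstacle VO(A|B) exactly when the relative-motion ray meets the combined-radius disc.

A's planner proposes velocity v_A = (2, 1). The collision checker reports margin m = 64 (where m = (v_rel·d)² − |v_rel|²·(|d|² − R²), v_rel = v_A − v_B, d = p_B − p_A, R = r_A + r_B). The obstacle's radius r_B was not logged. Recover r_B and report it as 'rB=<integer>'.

m = 64
d = (-20, 21);  v_rel = (4, -2),  |v_rel|² = 20
v_rel×d = (4)·(21) − (-2)·(-20) = 44
since m = R²·20 − 44²:  R² = (1936 + 64) / 20 = 100
R = √100 = 10  ⇒  r_B = 10 − 6 = 4

rB=4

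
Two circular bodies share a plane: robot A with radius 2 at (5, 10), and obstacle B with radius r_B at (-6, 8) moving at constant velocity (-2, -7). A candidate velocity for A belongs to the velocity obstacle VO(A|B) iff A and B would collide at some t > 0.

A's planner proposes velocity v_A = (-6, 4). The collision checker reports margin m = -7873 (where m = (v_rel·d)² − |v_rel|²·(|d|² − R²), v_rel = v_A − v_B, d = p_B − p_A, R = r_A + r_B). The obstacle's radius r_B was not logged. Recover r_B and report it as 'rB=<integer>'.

m = -7873
d = (-11, -2);  v_rel = (-4, 11),  |v_rel|² = 137
v_rel×d = (-4)·(-2) − (11)·(-11) = 129
since m = R²·137 − 129²:  R² = (16641 + -7873) / 137 = 64
R = √64 = 8  ⇒  r_B = 8 − 2 = 6

rB=6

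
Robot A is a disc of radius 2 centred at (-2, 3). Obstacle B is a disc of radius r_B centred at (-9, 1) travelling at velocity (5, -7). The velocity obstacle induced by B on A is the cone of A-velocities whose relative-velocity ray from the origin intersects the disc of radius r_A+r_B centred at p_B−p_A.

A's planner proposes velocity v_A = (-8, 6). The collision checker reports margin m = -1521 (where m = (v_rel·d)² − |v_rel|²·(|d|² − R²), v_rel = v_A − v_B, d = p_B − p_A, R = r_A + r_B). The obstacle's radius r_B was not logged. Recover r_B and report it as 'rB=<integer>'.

m = -1521
d = (-7, -2);  v_rel = (-13, 13),  |v_rel|² = 338
v_rel×d = (-13)·(-2) − (13)·(-7) = 117
since m = R²·338 − 117²:  R² = (13689 + -1521) / 338 = 36
R = √36 = 6  ⇒  r_B = 6 − 2 = 4

rB=4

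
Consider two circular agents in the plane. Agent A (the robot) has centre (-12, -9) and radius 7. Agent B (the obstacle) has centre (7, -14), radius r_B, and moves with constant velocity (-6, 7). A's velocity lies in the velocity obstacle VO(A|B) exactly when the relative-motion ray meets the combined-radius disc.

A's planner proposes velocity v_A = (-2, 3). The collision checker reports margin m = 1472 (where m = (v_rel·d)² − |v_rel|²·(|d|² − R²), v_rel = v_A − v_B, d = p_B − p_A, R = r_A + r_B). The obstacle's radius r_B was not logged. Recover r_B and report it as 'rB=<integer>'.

m = 1472
d = (19, -5);  v_rel = (4, -4),  |v_rel|² = 32
v_rel×d = (4)·(-5) − (-4)·(19) = 56
since m = R²·32 − 56²:  R² = (3136 + 1472) / 32 = 144
R = √144 = 12  ⇒  r_B = 12 − 7 = 5

rB=5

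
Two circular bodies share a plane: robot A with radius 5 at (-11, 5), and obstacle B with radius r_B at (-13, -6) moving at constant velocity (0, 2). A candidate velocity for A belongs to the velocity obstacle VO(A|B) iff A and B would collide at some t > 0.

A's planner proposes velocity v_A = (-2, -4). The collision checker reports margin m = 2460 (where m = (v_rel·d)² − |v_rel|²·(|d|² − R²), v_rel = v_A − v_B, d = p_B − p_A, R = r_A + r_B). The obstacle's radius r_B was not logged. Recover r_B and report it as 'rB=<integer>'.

m = 2460
d = (-2, -11);  v_rel = (-2, -6),  |v_rel|² = 40
v_rel×d = (-2)·(-11) − (-6)·(-2) = 10
since m = R²·40 − 10²:  R² = (100 + 2460) / 40 = 64
R = √64 = 8  ⇒  r_B = 8 − 5 = 3

rB=3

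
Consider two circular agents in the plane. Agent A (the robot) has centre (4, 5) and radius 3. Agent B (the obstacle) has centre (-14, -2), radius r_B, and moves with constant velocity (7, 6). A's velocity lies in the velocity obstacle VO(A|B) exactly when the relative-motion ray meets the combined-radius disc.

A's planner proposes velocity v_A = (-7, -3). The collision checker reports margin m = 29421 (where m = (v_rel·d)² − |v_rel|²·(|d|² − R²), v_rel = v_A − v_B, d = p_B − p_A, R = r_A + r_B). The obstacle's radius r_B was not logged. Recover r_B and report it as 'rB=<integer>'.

m = 29421
d = (-18, -7);  v_rel = (-14, -9),  |v_rel|² = 277
v_rel×d = (-14)·(-7) − (-9)·(-18) = -64
since m = R²·277 − (-64)²:  R² = (4096 + 29421) / 277 = 121
R = √121 = 11  ⇒  r_B = 11 − 3 = 8

rB=8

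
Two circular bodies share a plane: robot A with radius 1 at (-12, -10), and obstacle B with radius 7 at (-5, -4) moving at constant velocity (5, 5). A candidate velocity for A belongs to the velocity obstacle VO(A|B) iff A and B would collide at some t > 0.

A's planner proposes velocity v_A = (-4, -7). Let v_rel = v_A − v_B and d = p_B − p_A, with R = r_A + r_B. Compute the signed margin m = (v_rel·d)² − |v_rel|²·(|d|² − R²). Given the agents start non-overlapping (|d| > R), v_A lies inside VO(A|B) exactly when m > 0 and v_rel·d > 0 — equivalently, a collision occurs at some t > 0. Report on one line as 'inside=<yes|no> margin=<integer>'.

d = (7, 6),  |d|² = 85;  R = 1+7 = 8,  c = 85−8² = 21
v_rel = (-9, -12),  |v_rel|² = 225;  v_rel·d = (-9)·(7) + (-12)·(6) = -135
225·t² + 270·t + 21 = 0  ⇒  m = (-135)² − 225·21 = 13500
m = 13500 > 0,  v_rel·d = -135 < 0  ⇒  outside

inside=no margin=13500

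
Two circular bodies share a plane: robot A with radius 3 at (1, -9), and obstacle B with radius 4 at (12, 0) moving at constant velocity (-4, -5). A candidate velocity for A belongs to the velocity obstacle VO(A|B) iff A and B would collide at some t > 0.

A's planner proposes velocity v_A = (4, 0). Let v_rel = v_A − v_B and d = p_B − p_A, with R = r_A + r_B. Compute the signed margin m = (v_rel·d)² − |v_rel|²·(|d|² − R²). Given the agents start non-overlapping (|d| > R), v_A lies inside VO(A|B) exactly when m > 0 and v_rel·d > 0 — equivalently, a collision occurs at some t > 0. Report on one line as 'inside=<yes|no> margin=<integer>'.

d = (11, 9),  |d|² = 202;  R = 3+4 = 7,  c = 202−7² = 153
v_rel = (8, 5),  |v_rel|² = 89;  v_rel·d = (8)·(11) + (5)·(9) = 133
89·t² − 266·t + 153 = 0  ⇒  m = 133² − 89·153 = 4072
m = 4072 > 0,  v_rel·d = 133 > 0  ⇒  inside

inside=yes margin=4072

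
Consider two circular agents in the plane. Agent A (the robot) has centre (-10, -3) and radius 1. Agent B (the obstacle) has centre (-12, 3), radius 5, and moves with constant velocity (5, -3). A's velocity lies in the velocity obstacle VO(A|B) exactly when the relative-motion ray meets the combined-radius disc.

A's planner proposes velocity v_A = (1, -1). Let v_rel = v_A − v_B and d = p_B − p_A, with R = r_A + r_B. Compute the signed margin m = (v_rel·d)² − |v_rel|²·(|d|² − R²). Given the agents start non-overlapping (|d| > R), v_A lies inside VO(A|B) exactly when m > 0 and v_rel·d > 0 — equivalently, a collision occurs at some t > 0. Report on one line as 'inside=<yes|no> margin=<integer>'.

d = (-2, 6),  |d|² = 40;  R = 1+5 = 6,  c = 40−6² = 4
v_rel = (-4, 2),  |v_rel|² = 20;  v_rel·d = (-4)·(-2) + (2)·(6) = 20
20·t² − 40·t + 4 = 0  ⇒  m = 20² − 20·4 = 320
m = 320 > 0,  v_rel·d = 20 > 0  ⇒  inside

inside=yes margin=320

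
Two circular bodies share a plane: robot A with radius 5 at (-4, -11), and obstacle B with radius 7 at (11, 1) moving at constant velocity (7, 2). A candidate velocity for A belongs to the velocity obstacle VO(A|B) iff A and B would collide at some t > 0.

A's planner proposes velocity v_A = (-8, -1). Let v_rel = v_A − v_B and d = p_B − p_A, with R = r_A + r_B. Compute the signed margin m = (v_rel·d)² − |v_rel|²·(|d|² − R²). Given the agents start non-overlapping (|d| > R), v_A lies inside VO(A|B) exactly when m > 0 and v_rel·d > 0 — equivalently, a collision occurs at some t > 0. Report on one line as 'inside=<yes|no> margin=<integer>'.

d = (15, 12),  |d|² = 369;  R = 5+7 = 12,  c = 369−12² = 225
v_rel = (-15, -3),  |v_rel|² = 234;  v_rel·d = (-15)·(15) + (-3)·(12) = -261
234·t² + 522·t + 225 = 0  ⇒  m = (-261)² − 234·225 = 15471
m = 15471 > 0,  v_rel·d = -261 < 0  ⇒  outside

inside=no margin=15471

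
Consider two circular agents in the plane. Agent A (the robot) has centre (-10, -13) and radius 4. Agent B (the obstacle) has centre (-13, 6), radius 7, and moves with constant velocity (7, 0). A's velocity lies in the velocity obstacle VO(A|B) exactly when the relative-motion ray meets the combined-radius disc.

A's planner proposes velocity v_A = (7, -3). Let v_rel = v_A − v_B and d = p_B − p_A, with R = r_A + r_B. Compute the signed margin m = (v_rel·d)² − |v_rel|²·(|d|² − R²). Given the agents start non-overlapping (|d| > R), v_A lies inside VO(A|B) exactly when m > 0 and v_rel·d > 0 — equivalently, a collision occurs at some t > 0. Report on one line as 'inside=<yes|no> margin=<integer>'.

d = (-3, 19),  |d|² = 370;  R = 4+7 = 11,  c = 370−11² = 249
v_rel = (0, -3),  |v_rel|² = 9;  v_rel·d = (0)·(-3) + (-3)·(19) = -57
9·t² + 114·t + 249 = 0  ⇒  m = (-57)² − 9·249 = 1008
m = 1008 > 0,  v_rel·d = -57 < 0  ⇒  outside

inside=no margin=1008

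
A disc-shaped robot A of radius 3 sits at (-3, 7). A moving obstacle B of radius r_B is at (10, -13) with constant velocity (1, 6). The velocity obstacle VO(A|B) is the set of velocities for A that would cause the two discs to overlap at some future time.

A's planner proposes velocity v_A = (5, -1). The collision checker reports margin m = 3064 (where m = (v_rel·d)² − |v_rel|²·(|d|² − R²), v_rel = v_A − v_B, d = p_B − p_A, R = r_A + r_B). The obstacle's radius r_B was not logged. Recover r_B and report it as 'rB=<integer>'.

m = 3064
d = (13, -20);  v_rel = (4, -7),  |v_rel|² = 65
v_rel×d = (4)·(-20) − (-7)·(13) = 11
since m = R²·65 − 11²:  R² = (121 + 3064) / 65 = 49
R = √49 = 7  ⇒  r_B = 7 − 3 = 4

rB=4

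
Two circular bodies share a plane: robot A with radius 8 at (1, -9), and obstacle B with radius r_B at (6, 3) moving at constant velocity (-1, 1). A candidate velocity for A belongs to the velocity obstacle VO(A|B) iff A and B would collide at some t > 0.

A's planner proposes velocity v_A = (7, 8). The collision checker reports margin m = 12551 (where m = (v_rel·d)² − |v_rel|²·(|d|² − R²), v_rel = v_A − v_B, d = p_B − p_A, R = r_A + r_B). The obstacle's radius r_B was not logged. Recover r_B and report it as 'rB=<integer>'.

m = 12551
d = (5, 12);  v_rel = (8, 7),  |v_rel|² = 113
v_rel×d = (8)·(12) − (7)·(5) = 61
since m = R²·113 − 61²:  R² = (3721 + 12551) / 113 = 144
R = √144 = 12  ⇒  r_B = 12 − 8 = 4

rB=4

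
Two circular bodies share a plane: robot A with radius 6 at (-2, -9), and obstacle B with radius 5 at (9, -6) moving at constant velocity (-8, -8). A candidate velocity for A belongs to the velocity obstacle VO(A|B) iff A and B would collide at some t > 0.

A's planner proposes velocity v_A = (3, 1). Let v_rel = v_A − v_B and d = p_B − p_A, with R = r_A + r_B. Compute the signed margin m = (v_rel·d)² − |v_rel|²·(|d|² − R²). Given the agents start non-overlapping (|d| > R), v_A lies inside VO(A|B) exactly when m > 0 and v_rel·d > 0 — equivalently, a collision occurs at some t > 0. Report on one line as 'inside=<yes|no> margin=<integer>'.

d = (11, 3),  |d|² = 130;  R = 6+5 = 11,  c = 130−11² = 9
v_rel = (11, 9),  |v_rel|² = 202;  v_rel·d = (11)·(11) + (9)·(3) = 148
202·t² − 296·t + 9 = 0  ⇒  m = 148² − 202·9 = 20086
m = 20086 > 0,  v_rel·d = 148 > 0  ⇒  inside

inside=yes margin=20086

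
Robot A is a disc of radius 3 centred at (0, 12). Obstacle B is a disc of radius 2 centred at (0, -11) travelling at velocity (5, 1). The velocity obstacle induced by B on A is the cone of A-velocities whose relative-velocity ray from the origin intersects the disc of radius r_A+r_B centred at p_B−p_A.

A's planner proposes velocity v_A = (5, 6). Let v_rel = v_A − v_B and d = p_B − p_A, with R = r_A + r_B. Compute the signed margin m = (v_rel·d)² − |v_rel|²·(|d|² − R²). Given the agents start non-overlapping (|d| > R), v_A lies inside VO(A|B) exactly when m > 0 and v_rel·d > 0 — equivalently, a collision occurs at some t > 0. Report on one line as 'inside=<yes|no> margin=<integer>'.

d = (0, -23),  |d|² = 529;  R = 3+2 = 5,  c = 529−5² = 504
v_rel = (0, 5),  |v_rel|² = 25;  v_rel·d = (0)·(0) + (5)·(-23) = -115
25·t² + 230·t + 504 = 0  ⇒  m = (-115)² − 25·504 = 625
m = 625 > 0,  v_rel·d = -115 < 0  ⇒  outside

inside=no margin=625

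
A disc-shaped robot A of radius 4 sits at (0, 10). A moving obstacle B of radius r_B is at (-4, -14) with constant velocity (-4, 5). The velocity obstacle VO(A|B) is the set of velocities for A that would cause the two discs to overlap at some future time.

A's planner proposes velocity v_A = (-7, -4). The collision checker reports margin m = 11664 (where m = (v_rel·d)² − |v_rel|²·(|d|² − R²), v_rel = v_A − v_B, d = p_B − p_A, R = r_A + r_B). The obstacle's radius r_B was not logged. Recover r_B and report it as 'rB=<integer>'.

m = 11664
d = (-4, -24);  v_rel = (-3, -9),  |v_rel|² = 90
v_rel×d = (-3)·(-24) − (-9)·(-4) = 36
since m = R²·90 − 36²:  R² = (1296 + 11664) / 90 = 144
R = √144 = 12  ⇒  r_B = 12 − 4 = 8

rB=8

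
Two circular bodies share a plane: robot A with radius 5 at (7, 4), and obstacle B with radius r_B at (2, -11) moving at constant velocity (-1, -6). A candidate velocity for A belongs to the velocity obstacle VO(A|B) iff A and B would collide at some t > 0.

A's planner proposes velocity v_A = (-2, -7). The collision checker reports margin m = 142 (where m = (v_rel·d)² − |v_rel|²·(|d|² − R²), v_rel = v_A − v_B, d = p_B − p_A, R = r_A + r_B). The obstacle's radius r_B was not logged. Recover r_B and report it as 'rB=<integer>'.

m = 142
d = (-5, -15);  v_rel = (-1, -1),  |v_rel|² = 2
v_rel×d = (-1)·(-15) − (-1)·(-5) = 10
since m = R²·2 − 10²:  R² = (100 + 142) / 2 = 121
R = √121 = 11  ⇒  r_B = 11 − 5 = 6

rB=6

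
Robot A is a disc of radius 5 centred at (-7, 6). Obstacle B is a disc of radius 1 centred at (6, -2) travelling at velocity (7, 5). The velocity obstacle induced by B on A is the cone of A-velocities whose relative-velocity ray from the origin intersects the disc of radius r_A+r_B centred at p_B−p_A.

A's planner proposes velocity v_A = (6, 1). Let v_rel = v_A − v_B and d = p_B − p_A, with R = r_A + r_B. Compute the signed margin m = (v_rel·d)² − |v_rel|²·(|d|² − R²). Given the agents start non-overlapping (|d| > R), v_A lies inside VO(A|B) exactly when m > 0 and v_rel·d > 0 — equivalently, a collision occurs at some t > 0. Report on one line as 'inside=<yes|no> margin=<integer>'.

d = (13, -8),  |d|² = 233;  R = 5+1 = 6,  c = 233−6² = 197
v_rel = (-1, -4),  |v_rel|² = 17;  v_rel·d = (-1)·(13) + (-4)·(-8) = 19
17·t² − 38·t + 197 = 0  ⇒  m = 19² − 17·197 = -2988
m = -2988 < 0,  v_rel·d = 19 > 0  ⇒  outside

inside=no margin=-2988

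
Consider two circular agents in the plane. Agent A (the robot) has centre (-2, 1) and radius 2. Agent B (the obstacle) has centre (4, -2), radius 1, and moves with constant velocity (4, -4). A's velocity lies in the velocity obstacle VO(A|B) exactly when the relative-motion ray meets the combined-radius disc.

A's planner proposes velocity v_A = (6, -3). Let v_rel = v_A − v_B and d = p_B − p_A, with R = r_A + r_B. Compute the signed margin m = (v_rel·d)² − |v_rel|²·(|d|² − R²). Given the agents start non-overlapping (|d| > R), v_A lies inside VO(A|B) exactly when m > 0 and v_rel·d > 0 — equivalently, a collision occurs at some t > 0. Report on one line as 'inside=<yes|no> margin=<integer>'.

d = (6, -3),  |d|² = 45;  R = 2+1 = 3,  c = 45−3² = 36
v_rel = (2, 1),  |v_rel|² = 5;  v_rel·d = (2)·(6) + (1)·(-3) = 9
5·t² − 18·t + 36 = 0  ⇒  m = 9² − 5·36 = -99
m = -99 < 0,  v_rel·d = 9 > 0  ⇒  outside

inside=no margin=-99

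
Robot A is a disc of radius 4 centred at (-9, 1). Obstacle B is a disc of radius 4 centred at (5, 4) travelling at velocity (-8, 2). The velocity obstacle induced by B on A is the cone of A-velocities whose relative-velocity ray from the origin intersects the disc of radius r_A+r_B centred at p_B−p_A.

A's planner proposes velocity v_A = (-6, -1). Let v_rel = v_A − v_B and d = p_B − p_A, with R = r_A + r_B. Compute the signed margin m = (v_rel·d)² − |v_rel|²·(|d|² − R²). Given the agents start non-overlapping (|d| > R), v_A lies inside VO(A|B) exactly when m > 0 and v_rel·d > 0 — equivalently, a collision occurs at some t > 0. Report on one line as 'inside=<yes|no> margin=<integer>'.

d = (14, 3),  |d|² = 205;  R = 4+4 = 8,  c = 205−8² = 141
v_rel = (2, -3),  |v_rel|² = 13;  v_rel·d = (2)·(14) + (-3)·(3) = 19
13·t² − 38·t + 141 = 0  ⇒  m = 19² − 13·141 = -1472
m = -1472 < 0,  v_rel·d = 19 > 0  ⇒  outside

inside=no margin=-1472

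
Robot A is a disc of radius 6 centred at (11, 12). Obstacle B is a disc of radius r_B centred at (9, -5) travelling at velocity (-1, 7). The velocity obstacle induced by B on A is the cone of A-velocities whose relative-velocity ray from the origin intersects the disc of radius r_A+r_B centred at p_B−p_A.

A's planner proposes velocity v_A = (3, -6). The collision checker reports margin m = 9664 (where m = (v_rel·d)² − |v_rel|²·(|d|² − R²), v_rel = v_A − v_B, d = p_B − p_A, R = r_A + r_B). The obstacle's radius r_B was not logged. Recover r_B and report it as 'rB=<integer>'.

m = 9664
d = (-2, -17);  v_rel = (4, -13),  |v_rel|² = 185
v_rel×d = (4)·(-17) − (-13)·(-2) = -94
since m = R²·185 − (-94)²:  R² = (8836 + 9664) / 185 = 100
R = √100 = 10  ⇒  r_B = 10 − 6 = 4

rB=4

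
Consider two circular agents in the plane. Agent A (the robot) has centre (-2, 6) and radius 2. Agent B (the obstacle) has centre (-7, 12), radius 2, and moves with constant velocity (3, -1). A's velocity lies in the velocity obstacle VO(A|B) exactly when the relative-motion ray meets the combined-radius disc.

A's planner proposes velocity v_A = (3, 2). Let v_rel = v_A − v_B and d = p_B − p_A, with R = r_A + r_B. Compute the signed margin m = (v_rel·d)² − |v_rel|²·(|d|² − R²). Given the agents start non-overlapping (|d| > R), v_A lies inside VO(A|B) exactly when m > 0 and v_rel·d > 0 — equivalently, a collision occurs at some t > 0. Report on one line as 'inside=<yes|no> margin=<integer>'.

d = (-5, 6),  |d|² = 61;  R = 2+2 = 4,  c = 61−4² = 45
v_rel = (0, 3),  |v_rel|² = 9;  v_rel·d = (0)·(-5) + (3)·(6) = 18
9·t² − 36·t + 45 = 0  ⇒  m = 18² − 9·45 = -81
m = -81 < 0,  v_rel·d = 18 > 0  ⇒  outside

inside=no margin=-81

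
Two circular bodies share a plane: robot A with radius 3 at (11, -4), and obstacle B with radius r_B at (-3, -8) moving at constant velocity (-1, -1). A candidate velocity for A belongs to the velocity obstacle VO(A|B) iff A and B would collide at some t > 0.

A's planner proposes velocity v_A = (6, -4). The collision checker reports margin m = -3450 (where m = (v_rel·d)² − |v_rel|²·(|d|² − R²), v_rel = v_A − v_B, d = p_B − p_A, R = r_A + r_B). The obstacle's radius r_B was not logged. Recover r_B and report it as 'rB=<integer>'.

m = -3450
d = (-14, -4);  v_rel = (7, -3),  |v_rel|² = 58
v_rel×d = (7)·(-4) − (-3)·(-14) = -70
since m = R²·58 − (-70)²:  R² = (4900 + -3450) / 58 = 25
R = √25 = 5  ⇒  r_B = 5 − 3 = 2

rB=2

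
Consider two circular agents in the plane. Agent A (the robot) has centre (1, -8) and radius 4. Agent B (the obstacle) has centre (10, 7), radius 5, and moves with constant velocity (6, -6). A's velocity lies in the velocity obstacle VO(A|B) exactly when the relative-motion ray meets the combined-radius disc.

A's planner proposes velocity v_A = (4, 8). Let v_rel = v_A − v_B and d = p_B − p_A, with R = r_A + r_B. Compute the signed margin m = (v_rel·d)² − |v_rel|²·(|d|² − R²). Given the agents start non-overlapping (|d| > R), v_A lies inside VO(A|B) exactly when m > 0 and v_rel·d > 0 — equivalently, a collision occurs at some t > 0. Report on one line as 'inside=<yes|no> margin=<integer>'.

d = (9, 15),  |d|² = 306;  R = 4+5 = 9,  c = 306−9² = 225
v_rel = (-2, 14),  |v_rel|² = 200;  v_rel·d = (-2)·(9) + (14)·(15) = 192
200·t² − 384·t + 225 = 0  ⇒  m = 192² − 200·225 = -8136
m = -8136 < 0,  v_rel·d = 192 > 0  ⇒  outside

inside=no margin=-8136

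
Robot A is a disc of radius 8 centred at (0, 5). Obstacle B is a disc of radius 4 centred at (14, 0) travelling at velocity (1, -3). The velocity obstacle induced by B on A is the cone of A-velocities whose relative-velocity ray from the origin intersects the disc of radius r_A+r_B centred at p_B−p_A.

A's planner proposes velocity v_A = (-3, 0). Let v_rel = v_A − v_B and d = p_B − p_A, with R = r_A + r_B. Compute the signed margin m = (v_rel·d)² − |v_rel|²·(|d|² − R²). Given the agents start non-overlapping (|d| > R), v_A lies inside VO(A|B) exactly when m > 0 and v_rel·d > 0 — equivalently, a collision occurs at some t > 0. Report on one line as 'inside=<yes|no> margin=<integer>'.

d = (14, -5),  |d|² = 221;  R = 8+4 = 12,  c = 221−12² = 77
v_rel = (-4, 3),  |v_rel|² = 25;  v_rel·d = (-4)·(14) + (3)·(-5) = -71
25·t² + 142·t + 77 = 0  ⇒  m = (-71)² − 25·77 = 3116
m = 3116 > 0,  v_rel·d = -71 < 0  ⇒  outside

inside=no margin=3116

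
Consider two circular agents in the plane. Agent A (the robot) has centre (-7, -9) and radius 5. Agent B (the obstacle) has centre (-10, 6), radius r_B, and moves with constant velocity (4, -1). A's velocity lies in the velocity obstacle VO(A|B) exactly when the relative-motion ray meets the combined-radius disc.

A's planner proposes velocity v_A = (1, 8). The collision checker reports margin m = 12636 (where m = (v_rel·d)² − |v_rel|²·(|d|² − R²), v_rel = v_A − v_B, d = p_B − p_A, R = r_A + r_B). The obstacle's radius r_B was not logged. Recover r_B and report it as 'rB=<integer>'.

m = 12636
d = (-3, 15);  v_rel = (-3, 9),  |v_rel|² = 90
v_rel×d = (-3)·(15) − (9)·(-3) = -18
since m = R²·90 − (-18)²:  R² = (324 + 12636) / 90 = 144
R = √144 = 12  ⇒  r_B = 12 − 5 = 7

rB=7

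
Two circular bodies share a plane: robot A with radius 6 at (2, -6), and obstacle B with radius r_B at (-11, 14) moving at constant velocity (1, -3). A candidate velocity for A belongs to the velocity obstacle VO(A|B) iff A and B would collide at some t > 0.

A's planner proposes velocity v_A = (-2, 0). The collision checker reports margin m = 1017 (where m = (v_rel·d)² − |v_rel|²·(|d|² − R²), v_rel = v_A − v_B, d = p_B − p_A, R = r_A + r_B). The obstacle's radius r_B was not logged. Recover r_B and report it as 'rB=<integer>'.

m = 1017
d = (-13, 20);  v_rel = (-3, 3),  |v_rel|² = 18
v_rel×d = (-3)·(20) − (3)·(-13) = -21
since m = R²·18 − (-21)²:  R² = (441 + 1017) / 18 = 81
R = √81 = 9  ⇒  r_B = 9 − 6 = 3

rB=3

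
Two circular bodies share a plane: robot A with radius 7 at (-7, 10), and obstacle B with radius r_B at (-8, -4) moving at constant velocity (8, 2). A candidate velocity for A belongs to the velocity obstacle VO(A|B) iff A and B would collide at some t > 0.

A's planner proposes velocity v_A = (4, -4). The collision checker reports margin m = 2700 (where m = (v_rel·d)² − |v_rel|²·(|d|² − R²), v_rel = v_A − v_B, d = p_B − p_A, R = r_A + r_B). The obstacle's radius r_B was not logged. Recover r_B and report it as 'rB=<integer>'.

m = 2700
d = (-1, -14);  v_rel = (-4, -6),  |v_rel|² = 52
v_rel×d = (-4)·(-14) − (-6)·(-1) = 50
since m = R²·52 − 50²:  R² = (2500 + 2700) / 52 = 100
R = √100 = 10  ⇒  r_B = 10 − 7 = 3

rB=3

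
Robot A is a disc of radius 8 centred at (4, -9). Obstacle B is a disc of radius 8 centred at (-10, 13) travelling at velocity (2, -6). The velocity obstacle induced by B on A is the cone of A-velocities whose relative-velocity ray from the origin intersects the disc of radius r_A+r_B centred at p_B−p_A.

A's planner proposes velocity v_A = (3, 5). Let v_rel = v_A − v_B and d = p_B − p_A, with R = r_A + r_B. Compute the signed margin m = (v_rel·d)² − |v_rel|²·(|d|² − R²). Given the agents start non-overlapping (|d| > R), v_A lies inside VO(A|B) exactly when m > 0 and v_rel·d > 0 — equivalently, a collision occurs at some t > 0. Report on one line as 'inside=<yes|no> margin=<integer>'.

d = (-14, 22),  |d|² = 680;  R = 8+8 = 16,  c = 680−16² = 424
v_rel = (1, 11),  |v_rel|² = 122;  v_rel·d = (1)·(-14) + (11)·(22) = 228
122·t² − 456·t + 424 = 0  ⇒  m = 228² − 122·424 = 256
m = 256 > 0,  v_rel·d = 228 > 0  ⇒  inside

inside=yes margin=256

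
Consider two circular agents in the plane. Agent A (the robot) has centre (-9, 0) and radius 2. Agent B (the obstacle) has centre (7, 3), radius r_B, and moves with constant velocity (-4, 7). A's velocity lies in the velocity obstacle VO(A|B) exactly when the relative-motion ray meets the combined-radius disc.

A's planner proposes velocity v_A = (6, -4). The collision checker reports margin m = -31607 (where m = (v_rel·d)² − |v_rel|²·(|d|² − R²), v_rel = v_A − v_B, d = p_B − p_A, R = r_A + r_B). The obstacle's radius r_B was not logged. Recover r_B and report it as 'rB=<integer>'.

m = -31607
d = (16, 3);  v_rel = (10, -11),  |v_rel|² = 221
v_rel×d = (10)·(3) − (-11)·(16) = 206
since m = R²·221 − 206²:  R² = (42436 + -31607) / 221 = 49
R = √49 = 7  ⇒  r_B = 7 − 2 = 5

rB=5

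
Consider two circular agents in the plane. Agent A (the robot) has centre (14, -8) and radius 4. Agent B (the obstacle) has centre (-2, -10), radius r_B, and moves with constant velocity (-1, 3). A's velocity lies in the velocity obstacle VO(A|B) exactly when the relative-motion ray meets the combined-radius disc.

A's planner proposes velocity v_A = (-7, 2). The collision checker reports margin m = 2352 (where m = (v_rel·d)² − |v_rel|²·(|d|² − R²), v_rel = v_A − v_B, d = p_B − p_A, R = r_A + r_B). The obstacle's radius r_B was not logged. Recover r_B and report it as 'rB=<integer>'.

m = 2352
d = (-16, -2);  v_rel = (-6, -1),  |v_rel|² = 37
v_rel×d = (-6)·(-2) − (-1)·(-16) = -4
since m = R²·37 − (-4)²:  R² = (16 + 2352) / 37 = 64
R = √64 = 8  ⇒  r_B = 8 − 4 = 4

rB=4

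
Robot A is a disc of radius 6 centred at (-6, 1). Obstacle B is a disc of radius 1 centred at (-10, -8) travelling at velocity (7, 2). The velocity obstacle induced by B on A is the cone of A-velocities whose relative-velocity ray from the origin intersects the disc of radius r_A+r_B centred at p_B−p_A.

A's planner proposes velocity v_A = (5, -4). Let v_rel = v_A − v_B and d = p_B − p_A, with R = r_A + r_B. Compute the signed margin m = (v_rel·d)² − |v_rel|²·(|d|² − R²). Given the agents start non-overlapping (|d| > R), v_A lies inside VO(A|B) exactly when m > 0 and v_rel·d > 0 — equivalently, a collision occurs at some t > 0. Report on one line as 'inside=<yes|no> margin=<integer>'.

d = (-4, -9),  |d|² = 97;  R = 6+1 = 7,  c = 97−7² = 48
v_rel = (-2, -6),  |v_rel|² = 40;  v_rel·d = (-2)·(-4) + (-6)·(-9) = 62
40·t² − 124·t + 48 = 0  ⇒  m = 62² − 40·48 = 1924
m = 1924 > 0,  v_rel·d = 62 > 0  ⇒  inside

inside=yes margin=1924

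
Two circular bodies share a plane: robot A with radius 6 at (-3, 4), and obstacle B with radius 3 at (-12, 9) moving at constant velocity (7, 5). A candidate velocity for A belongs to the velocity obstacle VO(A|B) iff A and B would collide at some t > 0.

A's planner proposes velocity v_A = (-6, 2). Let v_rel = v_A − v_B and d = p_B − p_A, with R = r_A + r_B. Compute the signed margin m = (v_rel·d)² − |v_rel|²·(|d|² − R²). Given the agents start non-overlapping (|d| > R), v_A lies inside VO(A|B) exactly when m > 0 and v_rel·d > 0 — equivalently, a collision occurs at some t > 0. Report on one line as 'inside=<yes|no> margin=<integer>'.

d = (-9, 5),  |d|² = 106;  R = 6+3 = 9,  c = 106−9² = 25
v_rel = (-13, -3),  |v_rel|² = 178;  v_rel·d = (-13)·(-9) + (-3)·(5) = 102
178·t² − 204·t + 25 = 0  ⇒  m = 102² − 178·25 = 5954
m = 5954 > 0,  v_rel·d = 102 > 0  ⇒  inside

inside=yes margin=5954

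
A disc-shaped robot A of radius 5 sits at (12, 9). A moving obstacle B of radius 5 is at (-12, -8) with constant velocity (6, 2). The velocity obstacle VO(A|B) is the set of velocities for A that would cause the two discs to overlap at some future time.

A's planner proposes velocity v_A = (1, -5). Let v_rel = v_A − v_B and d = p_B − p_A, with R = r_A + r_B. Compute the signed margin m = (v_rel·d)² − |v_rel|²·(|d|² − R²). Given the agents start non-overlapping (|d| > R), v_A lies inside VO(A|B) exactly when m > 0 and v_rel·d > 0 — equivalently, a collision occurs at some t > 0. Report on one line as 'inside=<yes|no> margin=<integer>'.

d = (-24, -17),  |d|² = 865;  R = 5+5 = 10,  c = 865−10² = 765
v_rel = (-5, -7),  |v_rel|² = 74;  v_rel·d = (-5)·(-24) + (-7)·(-17) = 239
74·t² − 478·t + 765 = 0  ⇒  m = 239² − 74·765 = 511
m = 511 > 0,  v_rel·d = 239 > 0  ⇒  inside

inside=yes margin=511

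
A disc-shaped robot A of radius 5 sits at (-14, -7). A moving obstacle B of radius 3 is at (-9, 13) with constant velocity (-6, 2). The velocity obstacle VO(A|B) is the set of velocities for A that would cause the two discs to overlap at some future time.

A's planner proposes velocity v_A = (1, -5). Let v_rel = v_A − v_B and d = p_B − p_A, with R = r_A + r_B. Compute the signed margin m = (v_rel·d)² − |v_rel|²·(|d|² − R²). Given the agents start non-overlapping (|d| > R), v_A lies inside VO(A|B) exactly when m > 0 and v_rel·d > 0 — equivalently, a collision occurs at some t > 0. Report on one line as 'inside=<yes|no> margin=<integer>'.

d = (5, 20),  |d|² = 425;  R = 5+3 = 8,  c = 425−8² = 361
v_rel = (7, -7),  |v_rel|² = 98;  v_rel·d = (7)·(5) + (-7)·(20) = -105
98·t² + 210·t + 361 = 0  ⇒  m = (-105)² − 98·361 = -24353
m = -24353 < 0,  v_rel·d = -105 < 0  ⇒  outside

inside=no margin=-24353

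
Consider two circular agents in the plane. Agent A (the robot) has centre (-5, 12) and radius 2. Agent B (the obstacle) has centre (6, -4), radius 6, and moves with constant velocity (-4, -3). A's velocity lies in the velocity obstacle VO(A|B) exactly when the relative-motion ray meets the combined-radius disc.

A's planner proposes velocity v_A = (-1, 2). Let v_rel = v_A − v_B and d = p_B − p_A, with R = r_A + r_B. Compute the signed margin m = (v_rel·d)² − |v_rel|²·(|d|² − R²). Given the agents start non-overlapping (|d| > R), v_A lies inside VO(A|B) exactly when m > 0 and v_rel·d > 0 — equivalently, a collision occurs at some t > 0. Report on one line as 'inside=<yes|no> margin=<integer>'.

d = (11, -16),  |d|² = 377;  R = 2+6 = 8,  c = 377−8² = 313
v_rel = (3, 5),  |v_rel|² = 34;  v_rel·d = (3)·(11) + (5)·(-16) = -47
34·t² + 94·t + 313 = 0  ⇒  m = (-47)² − 34·313 = -8433
m = -8433 < 0,  v_rel·d = -47 < 0  ⇒  outside

inside=no margin=-8433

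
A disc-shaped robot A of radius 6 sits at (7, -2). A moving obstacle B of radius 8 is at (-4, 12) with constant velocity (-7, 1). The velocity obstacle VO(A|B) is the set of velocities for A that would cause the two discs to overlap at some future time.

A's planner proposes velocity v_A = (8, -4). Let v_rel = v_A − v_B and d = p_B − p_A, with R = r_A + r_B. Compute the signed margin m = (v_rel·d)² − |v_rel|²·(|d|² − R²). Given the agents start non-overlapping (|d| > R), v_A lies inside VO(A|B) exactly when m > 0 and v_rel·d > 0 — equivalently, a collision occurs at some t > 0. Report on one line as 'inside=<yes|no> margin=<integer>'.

d = (-11, 14),  |d|² = 317;  R = 6+8 = 14,  c = 317−14² = 121
v_rel = (15, -5),  |v_rel|² = 250;  v_rel·d = (15)·(-11) + (-5)·(14) = -235
250·t² + 470·t + 121 = 0  ⇒  m = (-235)² − 250·121 = 24975
m = 24975 > 0,  v_rel·d = -235 < 0  ⇒  outside

inside=no margin=24975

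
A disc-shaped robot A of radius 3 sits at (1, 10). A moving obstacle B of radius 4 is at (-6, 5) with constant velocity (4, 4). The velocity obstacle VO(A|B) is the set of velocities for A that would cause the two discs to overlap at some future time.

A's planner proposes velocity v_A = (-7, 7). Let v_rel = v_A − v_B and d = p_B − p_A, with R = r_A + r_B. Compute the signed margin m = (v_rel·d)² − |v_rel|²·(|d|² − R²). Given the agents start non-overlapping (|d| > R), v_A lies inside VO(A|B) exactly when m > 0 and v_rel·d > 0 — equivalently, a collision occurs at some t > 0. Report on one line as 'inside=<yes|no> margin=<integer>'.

d = (-7, -5),  |d|² = 74;  R = 3+4 = 7,  c = 74−7² = 25
v_rel = (-11, 3),  |v_rel|² = 130;  v_rel·d = (-11)·(-7) + (3)·(-5) = 62
130·t² − 124·t + 25 = 0  ⇒  m = 62² − 130·25 = 594
m = 594 > 0,  v_rel·d = 62 > 0  ⇒  inside

inside=yes margin=594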